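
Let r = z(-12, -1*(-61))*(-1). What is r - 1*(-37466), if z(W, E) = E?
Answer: 37405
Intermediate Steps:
r = -61 (r = -1*(-61)*(-1) = 61*(-1) = -61)
r - 1*(-37466) = -61 - 1*(-37466) = -61 + 37466 = 37405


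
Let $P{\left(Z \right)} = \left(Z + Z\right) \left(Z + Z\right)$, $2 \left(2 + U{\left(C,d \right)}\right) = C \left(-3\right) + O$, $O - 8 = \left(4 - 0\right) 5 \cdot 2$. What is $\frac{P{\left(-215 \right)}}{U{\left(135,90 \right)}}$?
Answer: $- \frac{369800}{361} \approx -1024.4$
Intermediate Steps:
$O = 48$ ($O = 8 + \left(4 - 0\right) 5 \cdot 2 = 8 + \left(4 + 0\right) 5 \cdot 2 = 8 + 4 \cdot 5 \cdot 2 = 8 + 20 \cdot 2 = 8 + 40 = 48$)
$U{\left(C,d \right)} = 22 - \frac{3 C}{2}$ ($U{\left(C,d \right)} = -2 + \frac{C \left(-3\right) + 48}{2} = -2 + \frac{- 3 C + 48}{2} = -2 + \frac{48 - 3 C}{2} = -2 - \left(-24 + \frac{3 C}{2}\right) = 22 - \frac{3 C}{2}$)
$P{\left(Z \right)} = 4 Z^{2}$ ($P{\left(Z \right)} = 2 Z 2 Z = 4 Z^{2}$)
$\frac{P{\left(-215 \right)}}{U{\left(135,90 \right)}} = \frac{4 \left(-215\right)^{2}}{22 - \frac{405}{2}} = \frac{4 \cdot 46225}{22 - \frac{405}{2}} = \frac{184900}{- \frac{361}{2}} = 184900 \left(- \frac{2}{361}\right) = - \frac{369800}{361}$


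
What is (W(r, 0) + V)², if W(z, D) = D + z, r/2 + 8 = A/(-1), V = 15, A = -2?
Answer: 9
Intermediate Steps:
r = -12 (r = -16 + 2*(-2/(-1)) = -16 + 2*(-2*(-1)) = -16 + 2*2 = -16 + 4 = -12)
(W(r, 0) + V)² = ((0 - 12) + 15)² = (-12 + 15)² = 3² = 9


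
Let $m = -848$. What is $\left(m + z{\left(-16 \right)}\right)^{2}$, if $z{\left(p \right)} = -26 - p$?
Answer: $736164$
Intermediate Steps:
$\left(m + z{\left(-16 \right)}\right)^{2} = \left(-848 - 10\right)^{2} = \left(-858\right)^{2} = 736164$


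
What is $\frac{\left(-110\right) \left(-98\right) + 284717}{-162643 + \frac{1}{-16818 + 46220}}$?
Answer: $- \frac{8688202794}{4782029485} \approx -1.8168$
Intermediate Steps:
$\frac{\left(-110\right) \left(-98\right) + 284717}{-162643 + \frac{1}{-16818 + 46220}} = \frac{10780 + 284717}{-162643 + \frac{1}{29402}} = \frac{295497}{-162643 + \frac{1}{29402}} = \frac{295497}{- \frac{4782029485}{29402}} = 295497 \left(- \frac{29402}{4782029485}\right) = - \frac{8688202794}{4782029485}$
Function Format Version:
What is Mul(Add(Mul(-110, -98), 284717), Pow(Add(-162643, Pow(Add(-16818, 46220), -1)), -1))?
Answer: Rational(-8688202794, 4782029485) ≈ -1.8168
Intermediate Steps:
Mul(Add(Mul(-110, -98), 284717), Pow(Add(-162643, Pow(Add(-16818, 46220), -1)), -1)) = Mul(Add(10780, 284717), Pow(Add(-162643, Pow(29402, -1)), -1)) = Mul(295497, Pow(Add(-162643, Rational(1, 29402)), -1)) = Mul(295497, Pow(Rational(-4782029485, 29402), -1)) = Mul(295497, Rational(-29402, 4782029485)) = Rational(-8688202794, 4782029485)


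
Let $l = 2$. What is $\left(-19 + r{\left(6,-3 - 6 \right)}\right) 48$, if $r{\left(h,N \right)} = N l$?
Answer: $-1776$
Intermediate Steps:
$r{\left(h,N \right)} = 2 N$ ($r{\left(h,N \right)} = N 2 = 2 N$)
$\left(-19 + r{\left(6,-3 - 6 \right)}\right) 48 = \left(-19 + 2 \left(-3 - 6\right)\right) 48 = \left(-19 + 2 \left(-9\right)\right) 48 = \left(-19 - 18\right) 48 = \left(-37\right) 48 = -1776$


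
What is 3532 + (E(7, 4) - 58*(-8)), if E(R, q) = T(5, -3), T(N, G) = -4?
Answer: 3992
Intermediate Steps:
E(R, q) = -4
3532 + (E(7, 4) - 58*(-8)) = 3532 + (-4 - 58*(-8)) = 3532 + (-4 + 464) = 3532 + 460 = 3992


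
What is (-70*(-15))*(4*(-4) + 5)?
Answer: -11550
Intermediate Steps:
(-70*(-15))*(4*(-4) + 5) = 1050*(-16 + 5) = 1050*(-11) = -11550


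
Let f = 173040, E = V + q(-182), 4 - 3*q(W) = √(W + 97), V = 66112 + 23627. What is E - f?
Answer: -249899/3 - I*√85/3 ≈ -83300.0 - 3.0732*I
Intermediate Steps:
V = 89739
q(W) = 4/3 - √(97 + W)/3 (q(W) = 4/3 - √(W + 97)/3 = 4/3 - √(97 + W)/3)
E = 269221/3 - I*√85/3 (E = 89739 + (4/3 - √(97 - 182)/3) = 89739 + (4/3 - I*√85/3) = 269221/3 - I*√85/3 ≈ 89740.0 - 3.0732*I)
E - f = (269221/3 - I*√85/3) - 1*173040 = (269221/3 - I*√85/3) - 173040 = -249899/3 - I*√85/3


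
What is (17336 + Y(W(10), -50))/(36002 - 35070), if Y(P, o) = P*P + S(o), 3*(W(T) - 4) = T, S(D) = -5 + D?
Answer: 156013/8388 ≈ 18.600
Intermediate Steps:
W(T) = 4 + T/3
Y(P, o) = -5 + o + P² (Y(P, o) = P*P + (-5 + o) = P² + (-5 + o) = -5 + o + P²)
(17336 + Y(W(10), -50))/(36002 - 35070) = (17336 + (-5 - 50 + (4 + (⅓)*10)²))/(36002 - 35070) = (17336 + (-5 - 50 + (4 + 10/3)²))/932 = (17336 + (-5 - 50 + (22/3)²))*(1/932) = (17336 + (-5 - 50 + 484/9))*(1/932) = (17336 - 11/9)*(1/932) = (156013/9)*(1/932) = 156013/8388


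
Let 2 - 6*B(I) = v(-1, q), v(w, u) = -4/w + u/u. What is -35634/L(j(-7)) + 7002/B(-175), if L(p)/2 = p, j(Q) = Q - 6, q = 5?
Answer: -164235/13 ≈ -12633.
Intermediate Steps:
j(Q) = -6 + Q
L(p) = 2*p
v(w, u) = 1 - 4/w (v(w, u) = -4/w + 1 = 1 - 4/w)
B(I) = -1/2 (B(I) = 1/3 - (-4 - 1)/(6*(-1)) = 1/3 - (-1)*(-5)/6 = 1/3 - 1/6*5 = 1/3 - 5/6 = -1/2)
-35634/L(j(-7)) + 7002/B(-175) = -35634*1/(2*(-6 - 7)) + 7002/(-1/2) = -35634/(2*(-13)) + 7002*(-2) = -35634/(-26) - 14004 = -35634*(-1/26) - 14004 = 17817/13 - 14004 = -164235/13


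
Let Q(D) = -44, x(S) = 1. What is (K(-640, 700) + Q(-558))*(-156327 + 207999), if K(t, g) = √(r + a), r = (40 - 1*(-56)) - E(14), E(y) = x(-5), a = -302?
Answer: -2273568 + 155016*I*√23 ≈ -2.2736e+6 + 7.4343e+5*I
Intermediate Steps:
E(y) = 1
r = 95 (r = (40 - 1*(-56)) - 1*1 = (40 + 56) - 1 = 96 - 1 = 95)
K(t, g) = 3*I*√23 (K(t, g) = √(95 - 302) = √(-207) = 3*I*√23)
(K(-640, 700) + Q(-558))*(-156327 + 207999) = (3*I*√23 - 44)*(-156327 + 207999) = (-44 + 3*I*√23)*51672 = -2273568 + 155016*I*√23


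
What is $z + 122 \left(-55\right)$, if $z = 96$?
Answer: $-6614$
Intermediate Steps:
$z + 122 \left(-55\right) = 96 + 122 \left(-55\right) = 96 - 6710 = -6614$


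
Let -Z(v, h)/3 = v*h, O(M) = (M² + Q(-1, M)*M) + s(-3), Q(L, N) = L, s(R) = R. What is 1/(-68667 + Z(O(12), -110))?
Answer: -1/26097 ≈ -3.8319e-5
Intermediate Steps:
O(M) = -3 + M² - M (O(M) = (M² - M) - 3 = -3 + M² - M)
Z(v, h) = -3*h*v (Z(v, h) = -3*v*h = -3*h*v)
1/(-68667 + Z(O(12), -110)) = 1/(-68667 - 3*(-110)*(-3 + 12² - 1*12)) = 1/(-68667 - 3*(-110)*(-3 + 144 - 12)) = 1/(-68667 - 3*(-110)*129) = 1/(-68667 + 42570) = 1/(-26097) = -1/26097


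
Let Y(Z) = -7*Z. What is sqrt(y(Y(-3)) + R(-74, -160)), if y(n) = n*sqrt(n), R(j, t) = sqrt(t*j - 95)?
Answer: sqrt(9*sqrt(145) + 21*sqrt(21)) ≈ 14.304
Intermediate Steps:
R(j, t) = sqrt(-95 + j*t) (R(j, t) = sqrt(j*t - 95) = sqrt(-95 + j*t))
y(n) = n**(3/2)
sqrt(y(Y(-3)) + R(-74, -160)) = sqrt((-7*(-3))**(3/2) + sqrt(-95 - 74*(-160))) = sqrt(21**(3/2) + sqrt(-95 + 11840)) = sqrt(21*sqrt(21) + sqrt(11745)) = sqrt(21*sqrt(21) + 9*sqrt(145)) = sqrt(9*sqrt(145) + 21*sqrt(21))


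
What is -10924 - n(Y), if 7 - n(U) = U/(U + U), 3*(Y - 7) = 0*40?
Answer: -21861/2 ≈ -10931.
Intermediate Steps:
Y = 7 (Y = 7 + (0*40)/3 = 7 + (⅓)*0 = 7 + 0 = 7)
n(U) = 13/2 (n(U) = 7 - U/(U + U) = 7 - U/(2*U) = 7 - 1/(2*U)*U = 7 - 1*½ = 7 - ½ = 13/2)
-10924 - n(Y) = -10924 - 1*13/2 = -10924 - 13/2 = -21861/2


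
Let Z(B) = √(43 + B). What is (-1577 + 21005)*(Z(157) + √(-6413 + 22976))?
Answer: 19428*√16563 + 194280*√2 ≈ 2.7751e+6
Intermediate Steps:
(-1577 + 21005)*(Z(157) + √(-6413 + 22976)) = (-1577 + 21005)*(√(43 + 157) + √(-6413 + 22976)) = 19428*(√200 + √16563) = 19428*(10*√2 + √16563) = 19428*(√16563 + 10*√2) = 19428*√16563 + 194280*√2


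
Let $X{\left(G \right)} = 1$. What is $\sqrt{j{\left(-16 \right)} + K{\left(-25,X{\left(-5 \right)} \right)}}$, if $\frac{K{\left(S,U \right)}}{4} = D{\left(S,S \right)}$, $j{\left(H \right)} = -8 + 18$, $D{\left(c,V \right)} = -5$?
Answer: $i \sqrt{10} \approx 3.1623 i$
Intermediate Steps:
$j{\left(H \right)} = 10$
$K{\left(S,U \right)} = -20$ ($K{\left(S,U \right)} = 4 \left(-5\right) = -20$)
$\sqrt{j{\left(-16 \right)} + K{\left(-25,X{\left(-5 \right)} \right)}} = \sqrt{10 - 20} = \sqrt{-10} = i \sqrt{10}$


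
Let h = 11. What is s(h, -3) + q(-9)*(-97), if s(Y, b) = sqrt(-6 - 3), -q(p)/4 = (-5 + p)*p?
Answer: 48888 + 3*I ≈ 48888.0 + 3.0*I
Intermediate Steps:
q(p) = -4*p*(-5 + p) (q(p) = -4*(-5 + p)*p = -4*p*(-5 + p))
s(Y, b) = 3*I (s(Y, b) = sqrt(-9) = 3*I)
s(h, -3) + q(-9)*(-97) = 3*I + (4*(-9)*(5 - 1*(-9)))*(-97) = 3*I + (4*(-9)*(5 + 9))*(-97) = 3*I + (4*(-9)*14)*(-97) = 3*I - 504*(-97) = 3*I + 48888 = 48888 + 3*I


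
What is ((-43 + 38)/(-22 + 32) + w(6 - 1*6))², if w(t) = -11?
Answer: 529/4 ≈ 132.25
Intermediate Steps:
((-43 + 38)/(-22 + 32) + w(6 - 1*6))² = ((-43 + 38)/(-22 + 32) - 11)² = (-5/10 - 11)² = (-5*⅒ - 11)² = (-½ - 11)² = (-23/2)² = 529/4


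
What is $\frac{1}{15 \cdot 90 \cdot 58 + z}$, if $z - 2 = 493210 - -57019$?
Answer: $\frac{1}{628531} \approx 1.591 \cdot 10^{-6}$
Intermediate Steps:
$z = 550231$ ($z = 2 + \left(493210 - -57019\right) = 2 + \left(493210 + 57019\right) = 2 + 550229 = 550231$)
$\frac{1}{15 \cdot 90 \cdot 58 + z} = \frac{1}{15 \cdot 90 \cdot 58 + 550231} = \frac{1}{1350 \cdot 58 + 550231} = \frac{1}{78300 + 550231} = \frac{1}{628531}$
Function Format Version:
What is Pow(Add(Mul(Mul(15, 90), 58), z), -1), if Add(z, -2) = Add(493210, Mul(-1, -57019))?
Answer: Rational(1, 628531) ≈ 1.5910e-6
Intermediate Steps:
z = 550231 (z = Add(2, Add(493210, Mul(-1, -57019))) = Add(2, Add(493210, 57019)) = Add(2, 550229) = 550231)
Pow(Add(Mul(Mul(15, 90), 58), z), -1) = Pow(Add(Mul(Mul(15, 90), 58), 550231), -1) = Pow(Add(Mul(1350, 58), 550231), -1) = Pow(Add(78300, 550231), -1) = Pow(628531, -1) = Rational(1, 628531)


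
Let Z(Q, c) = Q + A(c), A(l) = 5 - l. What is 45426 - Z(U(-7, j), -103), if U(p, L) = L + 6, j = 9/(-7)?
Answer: 317193/7 ≈ 45313.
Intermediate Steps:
j = -9/7 (j = 9*(-1/7) = -9/7 ≈ -1.2857)
U(p, L) = 6 + L
Z(Q, c) = 5 + Q - c (Z(Q, c) = Q + (5 - c) = 5 + Q - c)
45426 - Z(U(-7, j), -103) = 45426 - (5 + (6 - 9/7) - 1*(-103)) = 45426 - (5 + 33/7 + 103) = 45426 - 1*789/7 = 45426 - 789/7 = 317193/7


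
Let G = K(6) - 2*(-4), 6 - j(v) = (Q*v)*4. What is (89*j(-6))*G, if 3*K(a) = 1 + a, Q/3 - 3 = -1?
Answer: 137950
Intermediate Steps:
Q = 6 (Q = 9 + 3*(-1) = 9 - 3 = 6)
K(a) = 1/3 + a/3 (K(a) = (1 + a)/3 = 1/3 + a/3)
j(v) = 6 - 24*v (j(v) = 6 - 6*v*4 = 6 - 24*v)
G = 31/3 (G = (1/3 + (1/3)*6) - 2*(-4) = (1/3 + 2) + 8 = 7/3 + 8 = 31/3 ≈ 10.333)
(89*j(-6))*G = (89*(6 - 24*(-6)))*(31/3) = (89*(6 + 144))*(31/3) = (89*150)*(31/3) = 13350*(31/3) = 137950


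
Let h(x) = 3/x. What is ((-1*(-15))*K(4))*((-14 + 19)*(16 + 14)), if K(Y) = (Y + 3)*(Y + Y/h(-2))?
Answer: 21000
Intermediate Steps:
K(Y) = Y*(3 + Y)/3 (K(Y) = (Y + 3)*(Y + Y/((3/(-2)))) = (3 + Y)*(Y + Y/((3*(-½)))) = (3 + Y)*(Y + Y/(-3/2)) = (3 + Y)*(Y + Y*(-⅔)) = (3 + Y)*(Y - 2*Y/3) = (3 + Y)*(Y/3) = Y*(3 + Y)/3)
((-1*(-15))*K(4))*((-14 + 19)*(16 + 14)) = ((-1*(-15))*((⅓)*4*(3 + 4)))*((-14 + 19)*(16 + 14)) = (15*((⅓)*4*7))*(5*30) = (15*(28/3))*150 = 140*150 = 21000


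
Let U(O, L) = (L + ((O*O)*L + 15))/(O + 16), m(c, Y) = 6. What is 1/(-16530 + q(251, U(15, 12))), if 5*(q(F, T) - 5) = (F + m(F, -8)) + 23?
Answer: -1/16469 ≈ -6.0720e-5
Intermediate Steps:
U(O, L) = (15 + L + L*O²)/(16 + O) (U(O, L) = (L + (O²*L + 15))/(16 + O) = (L + (L*O² + 15))/(16 + O) = (L + (15 + L*O²))/(16 + O) = (15 + L + L*O²)/(16 + O))
q(F, T) = 54/5 + F/5 (q(F, T) = 5 + ((F + 6) + 23)/5 = 5 + ((6 + F) + 23)/5 = 5 + (29 + F)/5 = 5 + (29/5 + F/5) = 54/5 + F/5)
1/(-16530 + q(251, U(15, 12))) = 1/(-16530 + (54/5 + (⅕)*251)) = 1/(-16530 + (54/5 + 251/5)) = 1/(-16530 + 61) = 1/(-16469) = -1/16469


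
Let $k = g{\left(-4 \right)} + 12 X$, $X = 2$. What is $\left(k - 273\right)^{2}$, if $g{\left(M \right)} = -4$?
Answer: $64009$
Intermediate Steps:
$k = 20$ ($k = -4 + 12 \cdot 2 = -4 + 24 = 20$)
$\left(k - 273\right)^{2} = \left(20 - 273\right)^{2} = \left(-253\right)^{2} = 64009$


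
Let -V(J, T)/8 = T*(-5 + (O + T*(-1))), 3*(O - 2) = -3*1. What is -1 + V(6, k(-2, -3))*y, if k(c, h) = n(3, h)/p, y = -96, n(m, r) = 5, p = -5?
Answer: 2303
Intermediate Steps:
O = 1 (O = 2 + (-3*1)/3 = 2 + (⅓)*(-3) = 2 - 1 = 1)
k(c, h) = -1 (k(c, h) = 5/(-5) = 5*(-⅕) = -1)
V(J, T) = -8*T*(-4 - T) (V(J, T) = -8*T*(-5 + (1 + T*(-1))) = -8*T*(-5 + (1 - T)) = -8*T*(-4 - T))
-1 + V(6, k(-2, -3))*y = -1 + (8*(-1)*(4 - 1))*(-96) = -1 + (8*(-1)*3)*(-96) = -1 - 24*(-96) = -1 + 2304 = 2303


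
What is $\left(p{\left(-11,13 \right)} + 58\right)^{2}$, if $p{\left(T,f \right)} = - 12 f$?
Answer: $9604$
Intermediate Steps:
$\left(p{\left(-11,13 \right)} + 58\right)^{2} = \left(\left(-12\right) 13 + 58\right)^{2} = \left(-156 + 58\right)^{2} = \left(-98\right)^{2} = 9604$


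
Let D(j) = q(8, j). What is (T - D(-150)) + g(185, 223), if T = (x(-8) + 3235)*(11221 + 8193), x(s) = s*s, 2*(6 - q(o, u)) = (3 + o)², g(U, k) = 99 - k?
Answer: 128093433/2 ≈ 6.4047e+7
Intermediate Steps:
q(o, u) = 6 - (3 + o)²/2
D(j) = -109/2 (D(j) = 6 - (3 + 8)²/2 = 6 - ½*11² = 6 - ½*121 = 6 - 121/2 = -109/2)
x(s) = s²
T = 64046786 (T = ((-8)² + 3235)*(11221 + 8193) = (64 + 3235)*19414 = 3299*19414 = 64046786)
(T - D(-150)) + g(185, 223) = (64046786 - 1*(-109/2)) + (99 - 1*223) = (64046786 + 109/2) + (99 - 223) = 128093681/2 - 124 = 128093433/2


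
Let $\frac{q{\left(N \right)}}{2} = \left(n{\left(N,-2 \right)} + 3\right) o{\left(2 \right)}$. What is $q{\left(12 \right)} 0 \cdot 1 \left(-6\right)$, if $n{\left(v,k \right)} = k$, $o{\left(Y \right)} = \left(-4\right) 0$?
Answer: $0$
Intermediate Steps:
$o{\left(Y \right)} = 0$
$q{\left(N \right)} = 0$ ($q{\left(N \right)} = 2 \left(-2 + 3\right) 0 = 2 \cdot 1 \cdot 0 = 2 \cdot 0 = 0$)
$q{\left(12 \right)} 0 \cdot 1 \left(-6\right) = 0 \cdot 0 \cdot 1 \left(-6\right) = 0 \cdot 0 \left(-6\right) = 0 \cdot 0 = 0$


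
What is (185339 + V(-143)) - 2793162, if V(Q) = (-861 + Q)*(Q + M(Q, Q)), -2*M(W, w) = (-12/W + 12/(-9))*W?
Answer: -7123681/3 ≈ -2.3746e+6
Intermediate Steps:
M(W, w) = -W*(-4/3 - 12/W)/2 (M(W, w) = -(-12/W + 12/(-9))*W/2 = -(-12/W + 12*(-⅑))*W/2 = -(-12/W - 4/3)*W/2 = -(-4/3 - 12/W)*W/2 = -W*(-4/3 - 12/W)/2)
V(Q) = (-861 + Q)*(6 + 5*Q/3) (V(Q) = (-861 + Q)*(Q + (6 + 2*Q/3)) = (-861 + Q)*(6 + 5*Q/3))
(185339 + V(-143)) - 2793162 = (185339 + (-5166 - 1429*(-143) + (5/3)*(-143)²)) - 2793162 = (185339 + (-5166 + 204347 + (5/3)*20449)) - 2793162 = (185339 + (-5166 + 204347 + 102245/3)) - 2793162 = (185339 + 699788/3) - 2793162 = 1255805/3 - 2793162 = -7123681/3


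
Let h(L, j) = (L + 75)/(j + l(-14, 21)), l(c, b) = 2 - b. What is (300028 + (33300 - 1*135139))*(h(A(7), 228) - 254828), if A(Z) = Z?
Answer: -555544316070/11 ≈ -5.0504e+10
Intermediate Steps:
h(L, j) = (75 + L)/(-19 + j) (h(L, j) = (L + 75)/(j + (2 - 1*21)) = (75 + L)/(j + (2 - 21)) = (75 + L)/(j - 19) = (75 + L)/(-19 + j))
(300028 + (33300 - 1*135139))*(h(A(7), 228) - 254828) = (300028 + (33300 - 1*135139))*((75 + 7)/(-19 + 228) - 254828) = (300028 + (33300 - 135139))*(82/209 - 254828) = (300028 - 101839)*((1/209)*82 - 254828) = 198189*(82/209 - 254828) = 198189*(-53258970/209) = -555544316070/11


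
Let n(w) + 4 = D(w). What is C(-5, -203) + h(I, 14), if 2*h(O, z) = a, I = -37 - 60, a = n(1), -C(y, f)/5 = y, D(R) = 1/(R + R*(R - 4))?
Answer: 91/4 ≈ 22.750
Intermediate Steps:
D(R) = 1/(R + R*(-4 + R))
n(w) = -4 + 1/(w*(-3 + w))
C(y, f) = -5*y
a = -9/2 (a = -4 + 1/(1*(-3 + 1)) = -4 + 1/(-2) = -4 + 1*(-½) = -4 - ½ = -9/2 ≈ -4.5000)
I = -97
h(O, z) = -9/4 (h(O, z) = (½)*(-9/2) = -9/4)
C(-5, -203) + h(I, 14) = -5*(-5) - 9/4 = 25 - 9/4 = 91/4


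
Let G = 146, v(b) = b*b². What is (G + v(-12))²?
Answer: 2502724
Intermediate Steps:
v(b) = b³
(G + v(-12))² = (146 + (-12)³)² = (146 - 1728)² = (-1582)² = 2502724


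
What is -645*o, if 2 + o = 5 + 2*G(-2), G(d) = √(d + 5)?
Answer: -1935 - 1290*√3 ≈ -4169.3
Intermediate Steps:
G(d) = √(5 + d)
o = 3 + 2*√3 (o = -2 + (5 + 2*√(5 - 2)) = -2 + (5 + 2*√3) = 3 + 2*√3 ≈ 6.4641)
-645*o = -645*(3 + 2*√3) = -1935 - 1290*√3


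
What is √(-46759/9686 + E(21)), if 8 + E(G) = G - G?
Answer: I*√1203456442/9686 ≈ 3.5815*I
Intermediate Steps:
E(G) = -8 (E(G) = -8 + (G - G) = -8 + 0 = -8)
√(-46759/9686 + E(21)) = √(-46759/9686 - 8) = √(-124247/9686) = I*√1203456442/9686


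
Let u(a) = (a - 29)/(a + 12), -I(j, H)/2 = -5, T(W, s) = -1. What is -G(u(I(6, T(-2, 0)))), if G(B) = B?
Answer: 19/22 ≈ 0.86364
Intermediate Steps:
I(j, H) = 10 (I(j, H) = -2*(-5) = 10)
u(a) = (-29 + a)/(12 + a)
-G(u(I(6, T(-2, 0)))) = -(-29 + 10)/(12 + 10) = -(-19)/22 = -1*(-19/22) = 19/22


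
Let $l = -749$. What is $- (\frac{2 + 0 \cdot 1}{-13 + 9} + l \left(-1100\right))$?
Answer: $- \frac{1647799}{2} \approx -8.239 \cdot 10^{5}$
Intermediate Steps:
$- (\frac{2 + 0 \cdot 1}{-13 + 9} + l \left(-1100\right)) = - (\frac{2 + 0 \cdot 1}{-13 + 9} - -823900) = - (\frac{2 + 0}{-4} + 823900) = - (2 \left(- \frac{1}{4}\right) + 823900) = - (- \frac{1}{2} + 823900) = \left(-1\right) \frac{1647799}{2} = - \frac{1647799}{2}$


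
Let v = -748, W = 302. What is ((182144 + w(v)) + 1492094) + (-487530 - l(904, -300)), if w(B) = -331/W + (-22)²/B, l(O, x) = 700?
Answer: 6088956123/5134 ≈ 1.1860e+6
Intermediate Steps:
w(B) = -331/302 + 484/B (w(B) = -331/302 + (-22)²/B = -331*1/302 + 484/B = -331/302 + 484/B)
((182144 + w(v)) + 1492094) + (-487530 - l(904, -300)) = ((182144 + (-331/302 + 484/(-748))) + 1492094) + (-487530 - 1*700) = ((182144 + (-331/302 + 484*(-1/748))) + 1492094) + (-487530 - 700) = ((182144 + (-331/302 - 11/17)) + 1492094) - 488230 = ((182144 - 8949/5134) + 1492094) - 488230 = (935118347/5134 + 1492094) - 488230 = 8595528943/5134 - 488230 = 6088956123/5134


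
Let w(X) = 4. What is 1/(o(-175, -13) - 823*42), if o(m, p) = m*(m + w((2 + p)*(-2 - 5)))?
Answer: -1/4641 ≈ -0.00021547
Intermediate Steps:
o(m, p) = m*(4 + m) (o(m, p) = m*(m + 4) = m*(4 + m))
1/(o(-175, -13) - 823*42) = 1/(-175*(4 - 175) - 823*42) = 1/(-175*(-171) - 34566) = 1/(29925 - 34566) = 1/(-4641) = -1/4641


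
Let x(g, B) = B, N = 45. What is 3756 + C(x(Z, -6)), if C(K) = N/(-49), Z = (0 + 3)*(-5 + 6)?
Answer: 183999/49 ≈ 3755.1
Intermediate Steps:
Z = 3 (Z = 3*1 = 3)
C(K) = -45/49 (C(K) = 45/(-49) = 45*(-1/49) = -45/49)
3756 + C(x(Z, -6)) = 3756 - 45/49 = 183999/49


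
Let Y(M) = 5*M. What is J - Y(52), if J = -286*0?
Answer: -260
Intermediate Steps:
J = 0
J - Y(52) = 0 - 5*52 = 0 - 1*260 = 0 - 260 = -260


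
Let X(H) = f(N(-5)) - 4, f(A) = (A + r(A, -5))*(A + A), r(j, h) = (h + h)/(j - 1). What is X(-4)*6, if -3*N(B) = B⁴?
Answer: 245244946/471 ≈ 5.2069e+5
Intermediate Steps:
r(j, h) = 2*h/(-1 + j) (r(j, h) = (2*h)/(-1 + j) = 2*h/(-1 + j))
N(B) = -B⁴/3
f(A) = 2*A*(A - 10/(-1 + A)) (f(A) = (A + 2*(-5)/(-1 + A))*(A + A) = (A - 10/(-1 + A))*(2*A) = 2*A*(A - 10/(-1 + A)))
X(H) = 122622473/1413 (X(H) = 2*(-⅓*(-5)⁴)*(-10 + (-⅓*(-5)⁴)*(-1 - ⅓*(-5)⁴))/(-1 - ⅓*(-5)⁴) - 4 = 2*(-⅓*625)*(-10 + (-⅓*625)*(-1 - ⅓*625))/(-1 - ⅓*625) - 4 = 2*(-625/3)*(-10 - 625*(-1 - 625/3)/3)/(-1 - 625/3) - 4 = 2*(-625/3)*(-10 - 625/3*(-628/3))/(-628/3) - 4 = 2*(-625/3)*(-3/628)*(-10 + 392500/9) - 4 = 2*(-625/3)*(-3/628)*(392410/9) - 4 = 122628125/1413 - 4 = 122622473/1413)
X(-4)*6 = (122622473/1413)*6 = 245244946/471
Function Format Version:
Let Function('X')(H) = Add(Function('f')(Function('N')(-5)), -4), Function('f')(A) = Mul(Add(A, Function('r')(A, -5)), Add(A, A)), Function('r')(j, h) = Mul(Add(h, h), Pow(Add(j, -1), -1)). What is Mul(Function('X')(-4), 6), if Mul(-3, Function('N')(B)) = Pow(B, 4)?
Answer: Rational(245244946, 471) ≈ 5.2069e+5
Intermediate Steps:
Function('r')(j, h) = Mul(2, h, Pow(Add(-1, j), -1)) (Function('r')(j, h) = Mul(Mul(2, h), Pow(Add(-1, j), -1)) = Mul(2, h, Pow(Add(-1, j), -1)))
Function('N')(B) = Mul(Rational(-1, 3), Pow(B, 4))
Function('f')(A) = Mul(2, A, Add(A, Mul(-10, Pow(Add(-1, A), -1)))) (Function('f')(A) = Mul(Add(A, Mul(2, -5, Pow(Add(-1, A), -1))), Add(A, A)) = Mul(Add(A, Mul(-10, Pow(Add(-1, A), -1))), Mul(2, A)) = Mul(2, A, Add(A, Mul(-10, Pow(Add(-1, A), -1)))))
Function('X')(H) = Rational(122622473, 1413) (Function('X')(H) = Add(Mul(2, Mul(Rational(-1, 3), Pow(-5, 4)), Pow(Add(-1, Mul(Rational(-1, 3), Pow(-5, 4))), -1), Add(-10, Mul(Mul(Rational(-1, 3), Pow(-5, 4)), Add(-1, Mul(Rational(-1, 3), Pow(-5, 4)))))), -4) = Add(Mul(2, Mul(Rational(-1, 3), 625), Pow(Add(-1, Mul(Rational(-1, 3), 625)), -1), Add(-10, Mul(Mul(Rational(-1, 3), 625), Add(-1, Mul(Rational(-1, 3), 625))))), -4) = Add(Mul(2, Rational(-625, 3), Pow(Add(-1, Rational(-625, 3)), -1), Add(-10, Mul(Rational(-625, 3), Add(-1, Rational(-625, 3))))), -4) = Add(Mul(2, Rational(-625, 3), Pow(Rational(-628, 3), -1), Add(-10, Mul(Rational(-625, 3), Rational(-628, 3)))), -4) = Add(Mul(2, Rational(-625, 3), Rational(-3, 628), Add(-10, Rational(392500, 9))), -4) = Add(Mul(2, Rational(-625, 3), Rational(-3, 628), Rational(392410, 9)), -4) = Add(Rational(122628125, 1413), -4) = Rational(122622473, 1413))
Mul(Function('X')(-4), 6) = Mul(Rational(122622473, 1413), 6) = Rational(245244946, 471)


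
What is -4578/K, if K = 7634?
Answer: -2289/3817 ≈ -0.59969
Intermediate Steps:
-4578/K = -4578/7634 = -4578*1/7634 = -2289/3817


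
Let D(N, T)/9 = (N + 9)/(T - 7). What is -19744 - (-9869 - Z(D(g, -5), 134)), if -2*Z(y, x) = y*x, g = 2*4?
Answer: -36083/4 ≈ -9020.8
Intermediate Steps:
g = 8
D(N, T) = 9*(9 + N)/(-7 + T) (D(N, T) = 9*((N + 9)/(T - 7)) = 9*((9 + N)/(-7 + T)) = 9*(9 + N)/(-7 + T))
Z(y, x) = -x*y/2 (Z(y, x) = -y*x/2 = -x*y/2)
-19744 - (-9869 - Z(D(g, -5), 134)) = -19744 - (-9869 - (-1)*134*9*(9 + 8)/(-7 - 5)/2) = -19744 - (-9869 - (-1)*134*9*17/(-12)/2) = -19744 - (-9869 - (-1)*134*9*(-1/12)*17/2) = -19744 - (-9869 - (-1)*134*(-51)/(2*4)) = -19744 - (-9869 - 1*3417/4) = -19744 - (-9869 - 3417/4) = -19744 - 1*(-42893/4) = -19744 + 42893/4 = -36083/4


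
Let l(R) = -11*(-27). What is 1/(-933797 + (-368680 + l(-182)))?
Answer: -1/1302180 ≈ -7.6794e-7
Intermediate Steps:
l(R) = 297
1/(-933797 + (-368680 + l(-182))) = 1/(-933797 + (-368680 + 297)) = 1/(-933797 - 368383) = 1/(-1302180) = -1/1302180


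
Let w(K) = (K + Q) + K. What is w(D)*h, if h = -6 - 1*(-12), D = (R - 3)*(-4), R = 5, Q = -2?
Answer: -108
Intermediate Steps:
D = -8 (D = (5 - 3)*(-4) = 2*(-4) = -8)
w(K) = -2 + 2*K (w(K) = (K - 2) + K = (-2 + K) + K = -2 + 2*K)
h = 6 (h = -6 + 12 = 6)
w(D)*h = (-2 + 2*(-8))*6 = (-2 - 16)*6 = -18*6 = -108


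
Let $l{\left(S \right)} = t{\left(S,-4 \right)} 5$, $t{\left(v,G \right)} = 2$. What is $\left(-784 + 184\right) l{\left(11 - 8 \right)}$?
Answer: $-6000$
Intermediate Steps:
$l{\left(S \right)} = 10$ ($l{\left(S \right)} = 2 \cdot 5 = 10$)
$\left(-784 + 184\right) l{\left(11 - 8 \right)} = \left(-784 + 184\right) 10 = \left(-600\right) 10 = -6000$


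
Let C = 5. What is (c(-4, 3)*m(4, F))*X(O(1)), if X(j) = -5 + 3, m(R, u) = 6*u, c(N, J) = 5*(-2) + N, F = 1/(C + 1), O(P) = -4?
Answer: 28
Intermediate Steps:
F = ⅙ (F = 1/(5 + 1) = 1/6 = ⅙ ≈ 0.16667)
c(N, J) = -10 + N
X(j) = -2
(c(-4, 3)*m(4, F))*X(O(1)) = ((-10 - 4)*(6*(⅙)))*(-2) = -14*1*(-2) = -14*(-2) = 28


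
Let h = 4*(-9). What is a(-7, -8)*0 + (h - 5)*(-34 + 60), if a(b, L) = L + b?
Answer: -1066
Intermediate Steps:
h = -36
a(-7, -8)*0 + (h - 5)*(-34 + 60) = (-8 - 7)*0 + (-36 - 5)*(-34 + 60) = -15*0 - 41*26 = 0 - 1066 = -1066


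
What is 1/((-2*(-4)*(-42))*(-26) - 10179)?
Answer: -1/1443 ≈ -0.00069300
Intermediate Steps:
1/((-2*(-4)*(-42))*(-26) - 10179) = 1/((8*(-42))*(-26) - 10179) = 1/(-336*(-26) - 10179) = 1/(8736 - 10179) = 1/(-1443) = -1/1443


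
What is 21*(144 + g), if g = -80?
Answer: 1344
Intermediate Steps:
21*(144 + g) = 21*(144 - 80) = 21*64 = 1344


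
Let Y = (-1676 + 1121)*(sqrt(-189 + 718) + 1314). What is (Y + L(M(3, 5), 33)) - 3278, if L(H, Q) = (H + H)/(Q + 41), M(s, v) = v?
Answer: -27576576/37 ≈ -7.4531e+5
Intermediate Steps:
Y = -742035 (Y = -555*(sqrt(529) + 1314) = -555*(23 + 1314) = -555*1337 = -742035)
L(H, Q) = 2*H/(41 + Q) (L(H, Q) = (2*H)/(41 + Q) = 2*H/(41 + Q))
(Y + L(M(3, 5), 33)) - 3278 = (-742035 + 2*5/(41 + 33)) - 3278 = (-742035 + 2*5/74) - 3278 = (-742035 + 2*5*(1/74)) - 3278 = (-742035 + 5/37) - 3278 = -27455290/37 - 3278 = -27576576/37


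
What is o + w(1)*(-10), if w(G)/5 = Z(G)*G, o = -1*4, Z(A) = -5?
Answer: 246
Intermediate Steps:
o = -4
w(G) = -25*G (w(G) = 5*(-5*G) = -25*G)
o + w(1)*(-10) = -4 - 25*1*(-10) = -4 - 25*(-10) = -4 + 250 = 246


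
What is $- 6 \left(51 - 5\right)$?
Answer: $-276$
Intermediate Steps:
$- 6 \left(51 - 5\right) = \left(-6\right) 46 = -276$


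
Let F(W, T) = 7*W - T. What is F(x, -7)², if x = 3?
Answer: 784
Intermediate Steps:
F(W, T) = -T + 7*W
F(x, -7)² = (-1*(-7) + 7*3)² = (7 + 21)² = 28² = 784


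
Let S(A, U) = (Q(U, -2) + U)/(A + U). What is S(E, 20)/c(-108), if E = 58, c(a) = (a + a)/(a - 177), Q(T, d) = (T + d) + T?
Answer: 2755/2808 ≈ 0.98112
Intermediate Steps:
Q(T, d) = d + 2*T
c(a) = 2*a/(-177 + a) (c(a) = (2*a)/(-177 + a) = 2*a/(-177 + a))
S(A, U) = (-2 + 3*U)/(A + U) (S(A, U) = ((-2 + 2*U) + U)/(A + U) = (-2 + 3*U)/(A + U))
S(E, 20)/c(-108) = ((-2 + 3*20)/(58 + 20))/((2*(-108)/(-177 - 108))) = ((-2 + 60)/78)/((2*(-108)/(-285))) = ((1/78)*58)/((2*(-108)*(-1/285))) = 29/(39*(72/95)) = (29/39)*(95/72) = 2755/2808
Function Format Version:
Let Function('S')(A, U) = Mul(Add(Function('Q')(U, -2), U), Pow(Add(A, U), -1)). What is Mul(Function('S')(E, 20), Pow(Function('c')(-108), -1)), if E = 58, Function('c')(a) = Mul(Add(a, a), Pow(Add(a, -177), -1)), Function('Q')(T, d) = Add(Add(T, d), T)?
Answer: Rational(2755, 2808) ≈ 0.98112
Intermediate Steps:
Function('Q')(T, d) = Add(d, Mul(2, T))
Function('c')(a) = Mul(2, a, Pow(Add(-177, a), -1)) (Function('c')(a) = Mul(Mul(2, a), Pow(Add(-177, a), -1)) = Mul(2, a, Pow(Add(-177, a), -1)))
Function('S')(A, U) = Mul(Pow(Add(A, U), -1), Add(-2, Mul(3, U))) (Function('S')(A, U) = Mul(Add(Add(-2, Mul(2, U)), U), Pow(Add(A, U), -1)) = Mul(Add(-2, Mul(3, U)), Pow(Add(A, U), -1)) = Mul(Pow(Add(A, U), -1), Add(-2, Mul(3, U))))
Mul(Function('S')(E, 20), Pow(Function('c')(-108), -1)) = Mul(Mul(Pow(Add(58, 20), -1), Add(-2, Mul(3, 20))), Pow(Mul(2, -108, Pow(Add(-177, -108), -1)), -1)) = Mul(Mul(Pow(78, -1), Add(-2, 60)), Pow(Mul(2, -108, Pow(-285, -1)), -1)) = Mul(Mul(Rational(1, 78), 58), Pow(Mul(2, -108, Rational(-1, 285)), -1)) = Mul(Rational(29, 39), Pow(Rational(72, 95), -1)) = Mul(Rational(29, 39), Rational(95, 72)) = Rational(2755, 2808)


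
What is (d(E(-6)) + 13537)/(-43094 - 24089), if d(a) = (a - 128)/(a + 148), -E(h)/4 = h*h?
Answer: -13469/67183 ≈ -0.20048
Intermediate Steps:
E(h) = -4*h**2 (E(h) = -4*h*h = -4*h**2)
d(a) = (-128 + a)/(148 + a)
(d(E(-6)) + 13537)/(-43094 - 24089) = ((-128 - 4*(-6)**2)/(148 - 4*(-6)**2) + 13537)/(-43094 - 24089) = ((-128 - 4*36)/(148 - 4*36) + 13537)/(-67183) = ((-128 - 144)/(148 - 144) + 13537)*(-1/67183) = (-272/4 + 13537)*(-1/67183) = ((1/4)*(-272) + 13537)*(-1/67183) = (-68 + 13537)*(-1/67183) = 13469*(-1/67183) = -13469/67183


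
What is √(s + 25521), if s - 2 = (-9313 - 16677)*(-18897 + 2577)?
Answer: √424182323 ≈ 20596.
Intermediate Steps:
s = 424156802 (s = 2 + (-9313 - 16677)*(-18897 + 2577) = 2 - 25990*(-16320) = 2 + 424156800 = 424156802)
√(s + 25521) = √(424156802 + 25521) = √424182323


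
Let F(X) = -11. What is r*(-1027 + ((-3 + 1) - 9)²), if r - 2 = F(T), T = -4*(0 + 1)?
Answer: 8154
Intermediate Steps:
T = -4 (T = -4*1 = -4)
r = -9 (r = 2 - 11 = -9)
r*(-1027 + ((-3 + 1) - 9)²) = -9*(-1027 + ((-3 + 1) - 9)²) = -9*(-1027 + (-2 - 9)²) = -9*(-1027 + (-11)²) = -9*(-1027 + 121) = -9*(-906) = 8154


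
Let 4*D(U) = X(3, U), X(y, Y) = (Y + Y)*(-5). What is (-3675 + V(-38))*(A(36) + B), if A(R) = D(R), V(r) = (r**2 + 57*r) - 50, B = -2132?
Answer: 9881234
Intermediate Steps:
X(y, Y) = -10*Y (X(y, Y) = (2*Y)*(-5) = -10*Y)
D(U) = -5*U/2 (D(U) = (-10*U)/4 = -5*U/2)
V(r) = -50 + r**2 + 57*r
A(R) = -5*R/2
(-3675 + V(-38))*(A(36) + B) = (-3675 + (-50 + (-38)**2 + 57*(-38)))*(-5/2*36 - 2132) = (-3675 + (-50 + 1444 - 2166))*(-90 - 2132) = (-3675 - 772)*(-2222) = -4447*(-2222) = 9881234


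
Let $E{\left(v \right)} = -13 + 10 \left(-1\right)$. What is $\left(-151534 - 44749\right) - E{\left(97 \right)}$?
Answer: $-196260$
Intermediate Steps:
$E{\left(v \right)} = -23$ ($E{\left(v \right)} = -13 - 10 = -23$)
$\left(-151534 - 44749\right) - E{\left(97 \right)} = \left(-151534 - 44749\right) - -23 = \left(-151534 - 44749\right) + 23 = -196283 + 23 = -196260$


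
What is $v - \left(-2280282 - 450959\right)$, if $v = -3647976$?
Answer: $-916735$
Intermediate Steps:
$v - \left(-2280282 - 450959\right) = -3647976 - \left(-2280282 - 450959\right) = -3647976 - -2731241 = -3647976 + 2731241 = -916735$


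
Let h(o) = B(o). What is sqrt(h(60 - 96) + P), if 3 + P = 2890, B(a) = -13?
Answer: sqrt(2874) ≈ 53.610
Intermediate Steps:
h(o) = -13
P = 2887 (P = -3 + 2890 = 2887)
sqrt(h(60 - 96) + P) = sqrt(-13 + 2887) = sqrt(2874)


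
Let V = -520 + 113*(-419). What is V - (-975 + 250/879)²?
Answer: -771047407372/772641 ≈ -9.9794e+5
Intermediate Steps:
V = -47867 (V = -520 - 47347 = -47867)
V - (-975 + 250/879)² = -47867 - (-975 + 250/879)² = -47867 - (-856775/879)² = -47867 - 1*734063400625/772641 = -47867 - 734063400625/772641 = -771047407372/772641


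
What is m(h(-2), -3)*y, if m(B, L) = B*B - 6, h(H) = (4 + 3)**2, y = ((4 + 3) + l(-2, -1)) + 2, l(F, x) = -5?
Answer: 9580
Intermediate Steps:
y = 4 (y = ((4 + 3) - 5) + 2 = (7 - 5) + 2 = 2 + 2 = 4)
h(H) = 49 (h(H) = 7**2 = 49)
m(B, L) = -6 + B**2 (m(B, L) = B**2 - 6 = -6 + B**2)
m(h(-2), -3)*y = (-6 + 49**2)*4 = (-6 + 2401)*4 = 2395*4 = 9580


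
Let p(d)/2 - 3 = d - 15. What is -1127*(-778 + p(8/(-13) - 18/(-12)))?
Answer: 11724181/13 ≈ 9.0186e+5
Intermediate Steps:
p(d) = -24 + 2*d (p(d) = 6 + 2*(d - 15) = 6 + 2*(-15 + d) = 6 + (-30 + 2*d) = -24 + 2*d)
-1127*(-778 + p(8/(-13) - 18/(-12))) = -1127*(-778 + (-24 + 2*(8/(-13) - 18/(-12)))) = -1127*(-778 + (-24 + 2*(8*(-1/13) - 18*(-1/12)))) = -1127*(-778 + (-24 + 2*(-8/13 + 3/2))) = -1127*(-778 + (-24 + 2*(23/26))) = -1127*(-778 + (-24 + 23/13)) = -1127*(-778 - 289/13) = -1127*(-10403/13) = 11724181/13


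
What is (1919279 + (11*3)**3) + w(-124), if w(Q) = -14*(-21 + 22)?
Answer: 1955202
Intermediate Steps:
w(Q) = -14 (w(Q) = -14*1 = -14)
(1919279 + (11*3)**3) + w(-124) = (1919279 + (11*3)**3) - 14 = (1919279 + 33**3) - 14 = (1919279 + 35937) - 14 = 1955216 - 14 = 1955202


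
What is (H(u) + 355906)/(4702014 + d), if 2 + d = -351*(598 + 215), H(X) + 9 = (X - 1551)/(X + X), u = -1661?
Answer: 53740593/666913999 ≈ 0.080581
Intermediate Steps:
H(X) = -9 + (-1551 + X)/(2*X) (H(X) = -9 + (X - 1551)/(X + X) = -9 + (-1551 + X)/((2*X)) = -9 + (-1551 + X)*(1/(2*X)) = -9 + (-1551 + X)/(2*X))
d = -285365 (d = -2 - 351*(598 + 215) = -2 - 351*813 = -2 - 285363 = -285365)
(H(u) + 355906)/(4702014 + d) = ((1/2)*(-1551 - 17*(-1661))/(-1661) + 355906)/(4702014 - 285365) = ((1/2)*(-1/1661)*(-1551 + 28237) + 355906)/4416649 = ((1/2)*(-1/1661)*26686 + 355906)*(1/4416649) = (-1213/151 + 355906)*(1/4416649) = (53740593/151)*(1/4416649) = 53740593/666913999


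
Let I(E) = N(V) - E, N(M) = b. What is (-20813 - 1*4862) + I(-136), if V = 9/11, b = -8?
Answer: -25547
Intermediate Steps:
V = 9/11 (V = 9*(1/11) = 9/11 ≈ 0.81818)
N(M) = -8
I(E) = -8 - E
(-20813 - 1*4862) + I(-136) = (-20813 - 1*4862) + (-8 - 1*(-136)) = (-20813 - 4862) + (-8 + 136) = -25675 + 128 = -25547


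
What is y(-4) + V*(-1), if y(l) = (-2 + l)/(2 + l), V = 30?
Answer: -27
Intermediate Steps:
y(l) = (-2 + l)/(2 + l)
y(-4) + V*(-1) = (-2 - 4)/(2 - 4) + 30*(-1) = -6/(-2) - 30 = -½*(-6) - 30 = 3 - 30 = -27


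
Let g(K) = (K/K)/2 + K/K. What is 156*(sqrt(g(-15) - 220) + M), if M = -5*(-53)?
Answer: 41340 + 78*I*sqrt(874) ≈ 41340.0 + 2306.0*I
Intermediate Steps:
M = 265
g(K) = 3/2 (g(K) = 1*(1/2) + 1 = 1/2 + 1 = 3/2)
156*(sqrt(g(-15) - 220) + M) = 156*(sqrt(3/2 - 220) + 265) = 156*(sqrt(-437/2) + 265) = 156*(I*sqrt(874)/2 + 265) = 156*(265 + I*sqrt(874)/2) = 41340 + 78*I*sqrt(874)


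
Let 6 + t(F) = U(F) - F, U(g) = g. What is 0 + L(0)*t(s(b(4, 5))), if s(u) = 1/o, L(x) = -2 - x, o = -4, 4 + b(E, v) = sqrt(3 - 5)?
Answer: 12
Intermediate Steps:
b(E, v) = -4 + I*sqrt(2) (b(E, v) = -4 + sqrt(3 - 5) = -4 + sqrt(-2) = -4 + I*sqrt(2))
s(u) = -1/4 (s(u) = 1/(-4) = -1/4)
t(F) = -6 (t(F) = -6 + (F - F) = -6 + 0 = -6)
0 + L(0)*t(s(b(4, 5))) = 0 + (-2 - 1*0)*(-6) = 0 + (-2 + 0)*(-6) = 0 - 2*(-6) = 0 + 12 = 12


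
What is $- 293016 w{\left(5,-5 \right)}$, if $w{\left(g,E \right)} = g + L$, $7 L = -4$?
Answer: $- \frac{9083496}{7} \approx -1.2976 \cdot 10^{6}$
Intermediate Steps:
$L = - \frac{4}{7}$ ($L = \frac{1}{7} \left(-4\right) = - \frac{4}{7} \approx -0.57143$)
$w{\left(g,E \right)} = - \frac{4}{7} + g$ ($w{\left(g,E \right)} = g - \frac{4}{7} = - \frac{4}{7} + g$)
$- 293016 w{\left(5,-5 \right)} = - 293016 \left(- \frac{4}{7} + 5\right) = \left(-293016\right) \frac{31}{7} = - \frac{9083496}{7}$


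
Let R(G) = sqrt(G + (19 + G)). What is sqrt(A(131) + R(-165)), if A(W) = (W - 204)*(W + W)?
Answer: sqrt(-19126 + I*sqrt(311)) ≈ 0.0638 + 138.3*I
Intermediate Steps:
A(W) = 2*W*(-204 + W) (A(W) = (-204 + W)*(2*W) = 2*W*(-204 + W))
R(G) = sqrt(19 + 2*G)
sqrt(A(131) + R(-165)) = sqrt(2*131*(-204 + 131) + sqrt(19 + 2*(-165))) = sqrt(2*131*(-73) + sqrt(19 - 330)) = sqrt(-19126 + sqrt(-311)) = sqrt(-19126 + I*sqrt(311))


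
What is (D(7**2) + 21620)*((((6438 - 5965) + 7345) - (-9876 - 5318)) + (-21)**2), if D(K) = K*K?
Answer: 563364513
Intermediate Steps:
D(K) = K**2
(D(7**2) + 21620)*((((6438 - 5965) + 7345) - (-9876 - 5318)) + (-21)**2) = ((7**2)**2 + 21620)*((((6438 - 5965) + 7345) - (-9876 - 5318)) + (-21)**2) = (49**2 + 21620)*(((473 + 7345) - 1*(-15194)) + 441) = (2401 + 21620)*((7818 + 15194) + 441) = 24021*(23012 + 441) = 24021*23453 = 563364513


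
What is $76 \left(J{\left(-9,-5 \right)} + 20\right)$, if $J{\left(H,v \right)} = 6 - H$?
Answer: $2660$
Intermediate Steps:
$76 \left(J{\left(-9,-5 \right)} + 20\right) = 76 \left(\left(6 - -9\right) + 20\right) = 76 \left(\left(6 + 9\right) + 20\right) = 76 \left(15 + 20\right) = 76 \cdot 35 = 2660$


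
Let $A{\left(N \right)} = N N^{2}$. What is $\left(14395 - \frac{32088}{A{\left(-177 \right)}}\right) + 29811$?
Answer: $\frac{81710867362}{1848411} \approx 44206.0$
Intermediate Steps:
$A{\left(N \right)} = N^{3}$
$\left(14395 - \frac{32088}{A{\left(-177 \right)}}\right) + 29811 = \left(14395 - \frac{32088}{\left(-177\right)^{3}}\right) + 29811 = \left(14395 - \frac{32088}{-5545233}\right) + 29811 = \left(14395 - - \frac{10696}{1848411}\right) + 29811 = \left(14395 + \frac{10696}{1848411}\right) + 29811 = \frac{26607887041}{1848411} + 29811 = \frac{81710867362}{1848411}$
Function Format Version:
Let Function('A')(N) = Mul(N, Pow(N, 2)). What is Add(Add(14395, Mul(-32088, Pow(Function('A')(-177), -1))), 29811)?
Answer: Rational(81710867362, 1848411) ≈ 44206.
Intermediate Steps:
Function('A')(N) = Pow(N, 3)
Add(Add(14395, Mul(-32088, Pow(Function('A')(-177), -1))), 29811) = Add(Add(14395, Mul(-32088, Pow(Pow(-177, 3), -1))), 29811) = Add(Add(14395, Mul(-32088, Pow(-5545233, -1))), 29811) = Add(Add(14395, Mul(-32088, Rational(-1, 5545233))), 29811) = Add(Add(14395, Rational(10696, 1848411)), 29811) = Add(Rational(26607887041, 1848411), 29811) = Rational(81710867362, 1848411)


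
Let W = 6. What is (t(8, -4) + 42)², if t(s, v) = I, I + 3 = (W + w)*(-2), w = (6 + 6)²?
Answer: 68121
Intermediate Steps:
w = 144 (w = 12² = 144)
I = -303 (I = -3 + (6 + 144)*(-2) = -3 + 150*(-2) = -3 - 300 = -303)
t(s, v) = -303
(t(8, -4) + 42)² = (-303 + 42)² = (-261)² = 68121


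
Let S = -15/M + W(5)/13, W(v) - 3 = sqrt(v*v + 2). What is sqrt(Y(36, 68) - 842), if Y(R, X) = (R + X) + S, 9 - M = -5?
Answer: sqrt(-24473358 + 7644*sqrt(3))/182 ≈ 27.174*I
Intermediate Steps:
M = 14 (M = 9 - 1*(-5) = 9 + 5 = 14)
W(v) = 3 + sqrt(2 + v**2) (W(v) = 3 + sqrt(v*v + 2) = 3 + sqrt(v**2 + 2) = 3 + sqrt(2 + v**2))
S = -153/182 + 3*sqrt(3)/13 (S = -15/14 + (3 + sqrt(2 + 5**2))/13 = -15*1/14 + (3 + sqrt(2 + 25))*(1/13) = -15/14 + (3 + sqrt(27))*(1/13) = -15/14 + (3 + 3*sqrt(3))*(1/13) = -15/14 + (3/13 + 3*sqrt(3)/13) = -153/182 + 3*sqrt(3)/13 ≈ -0.44096)
Y(R, X) = -153/182 + R + X + 3*sqrt(3)/13 (Y(R, X) = (R + X) + (-153/182 + 3*sqrt(3)/13) = -153/182 + R + X + 3*sqrt(3)/13)
sqrt(Y(36, 68) - 842) = sqrt((-153/182 + 36 + 68 + 3*sqrt(3)/13) - 842) = sqrt((18775/182 + 3*sqrt(3)/13) - 842) = sqrt(-134469/182 + 3*sqrt(3)/13)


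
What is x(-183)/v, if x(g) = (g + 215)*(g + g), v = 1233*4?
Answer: -976/411 ≈ -2.3747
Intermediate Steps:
v = 4932
x(g) = 2*g*(215 + g) (x(g) = (215 + g)*(2*g) = 2*g*(215 + g))
x(-183)/v = (2*(-183)*(215 - 183))/4932 = (2*(-183)*32)*(1/4932) = -11712*1/4932 = -976/411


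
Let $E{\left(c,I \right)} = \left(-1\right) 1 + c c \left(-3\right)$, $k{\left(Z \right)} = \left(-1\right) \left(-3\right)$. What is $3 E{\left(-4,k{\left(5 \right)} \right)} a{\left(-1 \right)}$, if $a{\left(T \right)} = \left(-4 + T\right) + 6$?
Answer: $-147$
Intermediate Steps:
$a{\left(T \right)} = 2 + T$
$k{\left(Z \right)} = 3$
$E{\left(c,I \right)} = -1 - 3 c^{2}$ ($E{\left(c,I \right)} = -1 + c^{2} \left(-3\right) = -1 - 3 c^{2}$)
$3 E{\left(-4,k{\left(5 \right)} \right)} a{\left(-1 \right)} = 3 \left(-1 - 3 \left(-4\right)^{2}\right) \left(2 - 1\right) = 3 \left(-1 - 48\right) 1 = 3 \left(-49\right) 1 = \left(-147\right) 1 = -147$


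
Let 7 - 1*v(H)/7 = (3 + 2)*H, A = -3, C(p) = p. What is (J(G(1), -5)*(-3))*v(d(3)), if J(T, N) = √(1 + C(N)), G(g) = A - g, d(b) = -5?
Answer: -1344*I ≈ -1344.0*I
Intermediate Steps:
v(H) = 49 - 35*H (v(H) = 49 - 7*(3 + 2)*H = 49 - 35*H)
G(g) = -3 - g
J(T, N) = √(1 + N)
(J(G(1), -5)*(-3))*v(d(3)) = (√(1 - 5)*(-3))*(49 - 35*(-5)) = (√(-4)*(-3))*(49 + 175) = ((2*I)*(-3))*224 = -6*I*224 = -1344*I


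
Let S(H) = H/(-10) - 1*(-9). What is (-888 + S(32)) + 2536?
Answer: 8269/5 ≈ 1653.8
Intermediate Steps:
S(H) = 9 - H/10 (S(H) = H*(-1/10) + 9 = -H/10 + 9 = 9 - H/10)
(-888 + S(32)) + 2536 = (-888 + (9 - 1/10*32)) + 2536 = (-888 + (9 - 16/5)) + 2536 = (-888 + 29/5) + 2536 = -4411/5 + 2536 = 8269/5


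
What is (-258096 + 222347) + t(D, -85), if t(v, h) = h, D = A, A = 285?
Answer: -35834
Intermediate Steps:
D = 285
(-258096 + 222347) + t(D, -85) = (-258096 + 222347) - 85 = -35749 - 85 = -35834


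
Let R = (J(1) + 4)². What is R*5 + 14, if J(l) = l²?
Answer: 139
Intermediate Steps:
R = 25 (R = (1² + 4)² = (1 + 4)² = 5² = 25)
R*5 + 14 = 25*5 + 14 = 125 + 14 = 139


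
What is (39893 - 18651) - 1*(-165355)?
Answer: 186597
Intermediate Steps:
(39893 - 18651) - 1*(-165355) = 21242 + 165355 = 186597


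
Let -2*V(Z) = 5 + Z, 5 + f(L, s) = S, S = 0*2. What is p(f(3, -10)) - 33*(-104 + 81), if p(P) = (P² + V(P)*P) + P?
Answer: 779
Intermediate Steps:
S = 0
f(L, s) = -5 (f(L, s) = -5 + 0 = -5)
V(Z) = -5/2 - Z/2 (V(Z) = -(5 + Z)/2 = -5/2 - Z/2)
p(P) = P + P² + P*(-5/2 - P/2) (p(P) = (P² + (-5/2 - P/2)*P) + P = (P² + P*(-5/2 - P/2)) + P = P + P² + P*(-5/2 - P/2))
p(f(3, -10)) - 33*(-104 + 81) = (½)*(-5)*(-3 - 5) - 33*(-104 + 81) = (½)*(-5)*(-8) - 33*(-23) = 20 - 1*(-759) = 20 + 759 = 779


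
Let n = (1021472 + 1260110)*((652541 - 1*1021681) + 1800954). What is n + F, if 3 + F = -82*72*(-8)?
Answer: 3266801096977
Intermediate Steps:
F = 47229 (F = -3 - 82*72*(-8) = -3 - 5904*(-8) = -3 + 47232 = 47229)
n = 3266801049748 (n = 2281582*((652541 - 1021681) + 1800954) = 2281582*(-369140 + 1800954) = 2281582*1431814 = 3266801049748)
n + F = 3266801049748 + 47229 = 3266801096977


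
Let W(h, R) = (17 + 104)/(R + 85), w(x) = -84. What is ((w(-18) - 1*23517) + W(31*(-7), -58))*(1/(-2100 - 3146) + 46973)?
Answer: -26165981327807/23607 ≈ -1.1084e+9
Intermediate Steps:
W(h, R) = 121/(85 + R)
((w(-18) - 1*23517) + W(31*(-7), -58))*(1/(-2100 - 3146) + 46973) = ((-84 - 1*23517) + 121/(85 - 58))*(1/(-2100 - 3146) + 46973) = ((-84 - 23517) + 121/27)*(1/(-5246) + 46973) = (-23601 + 121*(1/27))*(-1/5246 + 46973) = (-23601 + 121/27)*(246420357/5246) = -637106/27*246420357/5246 = -26165981327807/23607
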